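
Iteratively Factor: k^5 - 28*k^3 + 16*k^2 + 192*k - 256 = (k - 2)*(k^4 + 2*k^3 - 24*k^2 - 32*k + 128) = (k - 2)^2*(k^3 + 4*k^2 - 16*k - 64) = (k - 4)*(k - 2)^2*(k^2 + 8*k + 16) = (k - 4)*(k - 2)^2*(k + 4)*(k + 4)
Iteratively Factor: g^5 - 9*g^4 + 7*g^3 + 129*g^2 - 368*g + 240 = (g - 3)*(g^4 - 6*g^3 - 11*g^2 + 96*g - 80) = (g - 5)*(g - 3)*(g^3 - g^2 - 16*g + 16) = (g - 5)*(g - 3)*(g + 4)*(g^2 - 5*g + 4) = (g - 5)*(g - 3)*(g - 1)*(g + 4)*(g - 4)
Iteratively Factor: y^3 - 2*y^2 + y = (y)*(y^2 - 2*y + 1) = y*(y - 1)*(y - 1)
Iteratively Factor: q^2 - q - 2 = (q + 1)*(q - 2)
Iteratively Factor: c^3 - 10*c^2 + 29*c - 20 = (c - 5)*(c^2 - 5*c + 4) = (c - 5)*(c - 1)*(c - 4)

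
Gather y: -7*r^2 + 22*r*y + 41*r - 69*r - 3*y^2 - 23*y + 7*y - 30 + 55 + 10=-7*r^2 - 28*r - 3*y^2 + y*(22*r - 16) + 35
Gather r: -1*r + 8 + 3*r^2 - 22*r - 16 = 3*r^2 - 23*r - 8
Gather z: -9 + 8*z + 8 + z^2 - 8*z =z^2 - 1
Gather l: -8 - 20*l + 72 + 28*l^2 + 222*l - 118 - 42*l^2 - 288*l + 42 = -14*l^2 - 86*l - 12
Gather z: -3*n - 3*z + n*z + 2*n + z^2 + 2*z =-n + z^2 + z*(n - 1)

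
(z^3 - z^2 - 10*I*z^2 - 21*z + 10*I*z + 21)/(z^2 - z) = z - 10*I - 21/z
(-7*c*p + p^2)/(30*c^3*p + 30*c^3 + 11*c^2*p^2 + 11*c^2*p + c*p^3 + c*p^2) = p*(-7*c + p)/(c*(30*c^2*p + 30*c^2 + 11*c*p^2 + 11*c*p + p^3 + p^2))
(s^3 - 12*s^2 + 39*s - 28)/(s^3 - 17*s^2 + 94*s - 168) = (s - 1)/(s - 6)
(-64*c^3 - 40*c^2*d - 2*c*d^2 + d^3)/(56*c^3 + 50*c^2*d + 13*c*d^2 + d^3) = (-8*c + d)/(7*c + d)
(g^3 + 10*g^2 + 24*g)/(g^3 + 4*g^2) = (g + 6)/g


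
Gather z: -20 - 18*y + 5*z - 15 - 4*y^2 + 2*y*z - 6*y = -4*y^2 - 24*y + z*(2*y + 5) - 35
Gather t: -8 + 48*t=48*t - 8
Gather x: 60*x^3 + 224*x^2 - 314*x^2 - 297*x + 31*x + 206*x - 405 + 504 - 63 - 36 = 60*x^3 - 90*x^2 - 60*x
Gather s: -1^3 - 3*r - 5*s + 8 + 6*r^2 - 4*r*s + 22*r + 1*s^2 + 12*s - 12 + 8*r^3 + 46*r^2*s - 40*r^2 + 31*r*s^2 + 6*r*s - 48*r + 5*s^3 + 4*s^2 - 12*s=8*r^3 - 34*r^2 - 29*r + 5*s^3 + s^2*(31*r + 5) + s*(46*r^2 + 2*r - 5) - 5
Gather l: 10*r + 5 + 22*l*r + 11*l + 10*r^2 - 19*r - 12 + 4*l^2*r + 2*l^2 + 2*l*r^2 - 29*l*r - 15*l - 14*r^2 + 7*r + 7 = l^2*(4*r + 2) + l*(2*r^2 - 7*r - 4) - 4*r^2 - 2*r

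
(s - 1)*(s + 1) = s^2 - 1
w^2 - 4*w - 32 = (w - 8)*(w + 4)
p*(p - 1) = p^2 - p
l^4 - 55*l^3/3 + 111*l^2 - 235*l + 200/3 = (l - 8)*(l - 5)^2*(l - 1/3)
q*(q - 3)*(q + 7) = q^3 + 4*q^2 - 21*q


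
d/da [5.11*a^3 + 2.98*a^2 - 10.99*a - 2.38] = 15.33*a^2 + 5.96*a - 10.99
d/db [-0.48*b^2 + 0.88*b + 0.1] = 0.88 - 0.96*b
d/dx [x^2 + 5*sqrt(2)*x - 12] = 2*x + 5*sqrt(2)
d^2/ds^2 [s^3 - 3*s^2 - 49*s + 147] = 6*s - 6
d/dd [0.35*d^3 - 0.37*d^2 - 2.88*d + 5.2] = 1.05*d^2 - 0.74*d - 2.88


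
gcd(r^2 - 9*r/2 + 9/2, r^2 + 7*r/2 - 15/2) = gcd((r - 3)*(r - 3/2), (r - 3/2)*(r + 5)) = r - 3/2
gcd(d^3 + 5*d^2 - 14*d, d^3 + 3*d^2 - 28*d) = d^2 + 7*d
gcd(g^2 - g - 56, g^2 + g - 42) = g + 7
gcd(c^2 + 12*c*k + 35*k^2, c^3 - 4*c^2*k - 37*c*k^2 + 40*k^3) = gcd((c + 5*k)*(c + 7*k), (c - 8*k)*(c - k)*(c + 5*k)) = c + 5*k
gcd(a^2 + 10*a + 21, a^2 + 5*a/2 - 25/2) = 1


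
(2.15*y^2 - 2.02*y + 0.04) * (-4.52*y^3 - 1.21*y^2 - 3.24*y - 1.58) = -9.718*y^5 + 6.5289*y^4 - 4.7026*y^3 + 3.0994*y^2 + 3.062*y - 0.0632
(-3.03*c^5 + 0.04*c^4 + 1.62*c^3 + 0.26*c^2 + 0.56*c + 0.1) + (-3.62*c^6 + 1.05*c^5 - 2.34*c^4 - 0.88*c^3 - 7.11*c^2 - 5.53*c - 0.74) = -3.62*c^6 - 1.98*c^5 - 2.3*c^4 + 0.74*c^3 - 6.85*c^2 - 4.97*c - 0.64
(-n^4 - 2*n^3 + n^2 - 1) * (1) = -n^4 - 2*n^3 + n^2 - 1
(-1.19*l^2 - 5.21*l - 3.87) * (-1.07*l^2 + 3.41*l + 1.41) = 1.2733*l^4 + 1.5168*l^3 - 15.3031*l^2 - 20.5428*l - 5.4567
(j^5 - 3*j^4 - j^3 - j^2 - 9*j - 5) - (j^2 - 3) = j^5 - 3*j^4 - j^3 - 2*j^2 - 9*j - 2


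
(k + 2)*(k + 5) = k^2 + 7*k + 10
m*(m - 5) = m^2 - 5*m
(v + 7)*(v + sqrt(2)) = v^2 + sqrt(2)*v + 7*v + 7*sqrt(2)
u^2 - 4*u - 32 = (u - 8)*(u + 4)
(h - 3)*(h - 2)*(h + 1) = h^3 - 4*h^2 + h + 6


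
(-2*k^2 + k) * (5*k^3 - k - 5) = -10*k^5 + 5*k^4 + 2*k^3 + 9*k^2 - 5*k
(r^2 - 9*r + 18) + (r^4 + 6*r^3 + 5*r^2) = r^4 + 6*r^3 + 6*r^2 - 9*r + 18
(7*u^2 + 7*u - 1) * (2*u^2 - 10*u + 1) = 14*u^4 - 56*u^3 - 65*u^2 + 17*u - 1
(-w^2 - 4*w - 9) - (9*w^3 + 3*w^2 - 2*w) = -9*w^3 - 4*w^2 - 2*w - 9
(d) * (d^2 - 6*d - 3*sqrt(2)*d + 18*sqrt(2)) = d^3 - 6*d^2 - 3*sqrt(2)*d^2 + 18*sqrt(2)*d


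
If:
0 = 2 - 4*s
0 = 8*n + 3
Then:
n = -3/8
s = 1/2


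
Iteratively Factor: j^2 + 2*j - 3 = (j + 3)*(j - 1)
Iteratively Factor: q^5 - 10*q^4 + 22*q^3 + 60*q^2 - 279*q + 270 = (q - 3)*(q^4 - 7*q^3 + q^2 + 63*q - 90) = (q - 5)*(q - 3)*(q^3 - 2*q^2 - 9*q + 18) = (q - 5)*(q - 3)*(q - 2)*(q^2 - 9) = (q - 5)*(q - 3)*(q - 2)*(q + 3)*(q - 3)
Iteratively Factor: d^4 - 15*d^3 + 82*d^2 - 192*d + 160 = (d - 4)*(d^3 - 11*d^2 + 38*d - 40) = (d - 4)*(d - 2)*(d^2 - 9*d + 20) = (d - 5)*(d - 4)*(d - 2)*(d - 4)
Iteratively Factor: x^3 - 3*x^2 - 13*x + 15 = (x - 5)*(x^2 + 2*x - 3) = (x - 5)*(x + 3)*(x - 1)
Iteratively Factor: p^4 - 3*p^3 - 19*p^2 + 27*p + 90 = (p - 5)*(p^3 + 2*p^2 - 9*p - 18) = (p - 5)*(p + 3)*(p^2 - p - 6) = (p - 5)*(p - 3)*(p + 3)*(p + 2)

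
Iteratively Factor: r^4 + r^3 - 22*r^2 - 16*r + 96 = (r - 2)*(r^3 + 3*r^2 - 16*r - 48) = (r - 2)*(r + 3)*(r^2 - 16) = (r - 2)*(r + 3)*(r + 4)*(r - 4)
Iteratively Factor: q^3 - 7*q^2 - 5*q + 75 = (q - 5)*(q^2 - 2*q - 15) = (q - 5)^2*(q + 3)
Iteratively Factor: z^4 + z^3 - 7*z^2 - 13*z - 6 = (z + 1)*(z^3 - 7*z - 6) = (z + 1)^2*(z^2 - z - 6) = (z + 1)^2*(z + 2)*(z - 3)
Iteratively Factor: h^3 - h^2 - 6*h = (h - 3)*(h^2 + 2*h) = h*(h - 3)*(h + 2)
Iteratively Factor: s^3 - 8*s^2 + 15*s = (s - 3)*(s^2 - 5*s) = (s - 5)*(s - 3)*(s)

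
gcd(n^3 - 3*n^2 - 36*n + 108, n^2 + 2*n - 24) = n + 6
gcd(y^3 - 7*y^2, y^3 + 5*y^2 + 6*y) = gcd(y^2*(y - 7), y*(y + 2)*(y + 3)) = y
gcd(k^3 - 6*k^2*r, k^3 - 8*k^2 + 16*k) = k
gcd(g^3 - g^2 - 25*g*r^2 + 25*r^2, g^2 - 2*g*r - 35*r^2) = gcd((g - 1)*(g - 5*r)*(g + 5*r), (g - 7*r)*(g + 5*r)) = g + 5*r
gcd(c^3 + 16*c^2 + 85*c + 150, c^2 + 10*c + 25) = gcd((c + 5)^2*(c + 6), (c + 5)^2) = c^2 + 10*c + 25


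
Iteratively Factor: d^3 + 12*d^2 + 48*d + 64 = (d + 4)*(d^2 + 8*d + 16) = (d + 4)^2*(d + 4)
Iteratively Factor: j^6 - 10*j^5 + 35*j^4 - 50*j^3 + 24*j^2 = (j - 1)*(j^5 - 9*j^4 + 26*j^3 - 24*j^2) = (j - 3)*(j - 1)*(j^4 - 6*j^3 + 8*j^2) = (j - 3)*(j - 2)*(j - 1)*(j^3 - 4*j^2) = (j - 4)*(j - 3)*(j - 2)*(j - 1)*(j^2) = j*(j - 4)*(j - 3)*(j - 2)*(j - 1)*(j)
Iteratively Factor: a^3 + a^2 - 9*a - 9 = (a + 1)*(a^2 - 9) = (a + 1)*(a + 3)*(a - 3)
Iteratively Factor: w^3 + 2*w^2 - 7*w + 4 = (w + 4)*(w^2 - 2*w + 1) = (w - 1)*(w + 4)*(w - 1)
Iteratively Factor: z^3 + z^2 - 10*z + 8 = (z - 2)*(z^2 + 3*z - 4) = (z - 2)*(z + 4)*(z - 1)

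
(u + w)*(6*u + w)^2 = 36*u^3 + 48*u^2*w + 13*u*w^2 + w^3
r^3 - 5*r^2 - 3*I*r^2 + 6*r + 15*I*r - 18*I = (r - 3)*(r - 2)*(r - 3*I)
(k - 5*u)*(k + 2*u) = k^2 - 3*k*u - 10*u^2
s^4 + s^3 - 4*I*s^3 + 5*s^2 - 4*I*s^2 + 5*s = s*(s + 1)*(s - 5*I)*(s + I)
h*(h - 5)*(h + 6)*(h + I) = h^4 + h^3 + I*h^3 - 30*h^2 + I*h^2 - 30*I*h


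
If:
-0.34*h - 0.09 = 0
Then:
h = -0.26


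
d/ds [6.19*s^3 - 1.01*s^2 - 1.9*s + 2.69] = 18.57*s^2 - 2.02*s - 1.9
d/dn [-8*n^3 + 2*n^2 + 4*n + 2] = -24*n^2 + 4*n + 4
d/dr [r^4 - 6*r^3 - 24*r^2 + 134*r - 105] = 4*r^3 - 18*r^2 - 48*r + 134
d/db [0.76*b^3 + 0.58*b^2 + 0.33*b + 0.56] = 2.28*b^2 + 1.16*b + 0.33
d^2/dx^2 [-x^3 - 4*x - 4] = -6*x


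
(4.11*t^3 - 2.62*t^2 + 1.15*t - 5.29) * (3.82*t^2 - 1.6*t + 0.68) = 15.7002*t^5 - 16.5844*t^4 + 11.3798*t^3 - 23.8294*t^2 + 9.246*t - 3.5972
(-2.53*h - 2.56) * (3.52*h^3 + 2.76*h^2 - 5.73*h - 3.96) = -8.9056*h^4 - 15.994*h^3 + 7.4313*h^2 + 24.6876*h + 10.1376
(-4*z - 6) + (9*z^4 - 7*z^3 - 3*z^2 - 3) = 9*z^4 - 7*z^3 - 3*z^2 - 4*z - 9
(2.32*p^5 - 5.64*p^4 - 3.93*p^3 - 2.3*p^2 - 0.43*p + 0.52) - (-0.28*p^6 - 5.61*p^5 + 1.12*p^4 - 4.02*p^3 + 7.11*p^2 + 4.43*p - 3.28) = 0.28*p^6 + 7.93*p^5 - 6.76*p^4 + 0.0899999999999994*p^3 - 9.41*p^2 - 4.86*p + 3.8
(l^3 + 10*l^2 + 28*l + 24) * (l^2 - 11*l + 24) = l^5 - l^4 - 58*l^3 - 44*l^2 + 408*l + 576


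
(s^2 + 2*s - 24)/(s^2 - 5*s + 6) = (s^2 + 2*s - 24)/(s^2 - 5*s + 6)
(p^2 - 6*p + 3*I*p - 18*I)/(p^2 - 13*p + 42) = (p + 3*I)/(p - 7)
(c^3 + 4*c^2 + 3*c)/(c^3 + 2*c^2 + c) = (c + 3)/(c + 1)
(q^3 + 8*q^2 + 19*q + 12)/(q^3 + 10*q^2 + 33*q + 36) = (q + 1)/(q + 3)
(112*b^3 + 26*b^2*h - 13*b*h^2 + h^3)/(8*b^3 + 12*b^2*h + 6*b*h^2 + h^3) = (56*b^2 - 15*b*h + h^2)/(4*b^2 + 4*b*h + h^2)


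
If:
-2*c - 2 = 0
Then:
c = -1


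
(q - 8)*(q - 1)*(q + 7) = q^3 - 2*q^2 - 55*q + 56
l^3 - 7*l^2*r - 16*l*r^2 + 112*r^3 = (l - 7*r)*(l - 4*r)*(l + 4*r)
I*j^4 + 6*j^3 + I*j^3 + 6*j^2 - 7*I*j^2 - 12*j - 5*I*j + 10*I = (j + 2)*(j - 5*I)*(j - I)*(I*j - I)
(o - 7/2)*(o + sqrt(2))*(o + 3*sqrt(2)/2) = o^3 - 7*o^2/2 + 5*sqrt(2)*o^2/2 - 35*sqrt(2)*o/4 + 3*o - 21/2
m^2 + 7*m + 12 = (m + 3)*(m + 4)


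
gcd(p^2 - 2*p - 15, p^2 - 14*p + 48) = 1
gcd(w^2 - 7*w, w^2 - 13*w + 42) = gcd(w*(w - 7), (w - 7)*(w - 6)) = w - 7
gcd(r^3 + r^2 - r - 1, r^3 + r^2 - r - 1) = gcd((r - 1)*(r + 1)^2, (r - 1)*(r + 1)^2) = r^3 + r^2 - r - 1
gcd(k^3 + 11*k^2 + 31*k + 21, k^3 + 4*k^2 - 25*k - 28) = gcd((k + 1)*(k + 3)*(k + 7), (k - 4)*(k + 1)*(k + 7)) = k^2 + 8*k + 7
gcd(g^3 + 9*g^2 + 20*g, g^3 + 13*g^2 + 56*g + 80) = g^2 + 9*g + 20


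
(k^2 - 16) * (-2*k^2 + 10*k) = -2*k^4 + 10*k^3 + 32*k^2 - 160*k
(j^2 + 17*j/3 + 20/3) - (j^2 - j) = 20*j/3 + 20/3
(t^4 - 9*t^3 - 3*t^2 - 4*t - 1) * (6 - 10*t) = -10*t^5 + 96*t^4 - 24*t^3 + 22*t^2 - 14*t - 6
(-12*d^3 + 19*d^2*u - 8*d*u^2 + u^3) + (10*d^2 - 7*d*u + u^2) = -12*d^3 + 19*d^2*u + 10*d^2 - 8*d*u^2 - 7*d*u + u^3 + u^2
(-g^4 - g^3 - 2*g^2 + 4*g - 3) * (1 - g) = g^5 + g^3 - 6*g^2 + 7*g - 3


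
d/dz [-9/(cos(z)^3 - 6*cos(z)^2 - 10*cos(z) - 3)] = 9*(-3*cos(z)^2 + 12*cos(z) + 10)*sin(z)/((cos(z) + 1)^2*(sin(z)^2 + 7*cos(z) + 2)^2)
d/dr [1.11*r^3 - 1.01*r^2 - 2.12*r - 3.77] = 3.33*r^2 - 2.02*r - 2.12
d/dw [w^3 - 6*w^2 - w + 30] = 3*w^2 - 12*w - 1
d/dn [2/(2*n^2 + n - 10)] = 2*(-4*n - 1)/(2*n^2 + n - 10)^2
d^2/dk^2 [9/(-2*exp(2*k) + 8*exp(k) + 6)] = 18*(-(1 - exp(k))*(-exp(2*k) + 4*exp(k) + 3) + 2*(exp(k) - 2)^2*exp(k))*exp(k)/(-exp(2*k) + 4*exp(k) + 3)^3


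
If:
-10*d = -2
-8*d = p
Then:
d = 1/5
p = -8/5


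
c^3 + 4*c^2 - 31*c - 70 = (c - 5)*(c + 2)*(c + 7)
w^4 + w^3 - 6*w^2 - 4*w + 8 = (w - 2)*(w - 1)*(w + 2)^2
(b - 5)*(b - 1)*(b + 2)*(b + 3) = b^4 - b^3 - 19*b^2 - 11*b + 30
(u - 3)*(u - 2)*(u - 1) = u^3 - 6*u^2 + 11*u - 6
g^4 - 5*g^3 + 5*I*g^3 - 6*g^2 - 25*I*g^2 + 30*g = g*(g - 5)*(g + 2*I)*(g + 3*I)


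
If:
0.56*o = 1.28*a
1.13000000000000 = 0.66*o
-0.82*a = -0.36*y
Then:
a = 0.75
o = 1.71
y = 1.71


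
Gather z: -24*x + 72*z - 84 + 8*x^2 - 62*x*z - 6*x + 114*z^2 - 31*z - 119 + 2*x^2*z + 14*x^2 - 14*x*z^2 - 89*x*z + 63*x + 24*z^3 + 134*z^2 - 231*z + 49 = 22*x^2 + 33*x + 24*z^3 + z^2*(248 - 14*x) + z*(2*x^2 - 151*x - 190) - 154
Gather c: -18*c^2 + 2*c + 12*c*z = -18*c^2 + c*(12*z + 2)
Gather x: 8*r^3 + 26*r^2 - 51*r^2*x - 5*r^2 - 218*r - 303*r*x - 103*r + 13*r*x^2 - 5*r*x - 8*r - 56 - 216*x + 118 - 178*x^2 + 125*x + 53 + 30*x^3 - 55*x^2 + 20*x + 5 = 8*r^3 + 21*r^2 - 329*r + 30*x^3 + x^2*(13*r - 233) + x*(-51*r^2 - 308*r - 71) + 120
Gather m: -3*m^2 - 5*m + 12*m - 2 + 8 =-3*m^2 + 7*m + 6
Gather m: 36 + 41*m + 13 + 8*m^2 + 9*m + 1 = 8*m^2 + 50*m + 50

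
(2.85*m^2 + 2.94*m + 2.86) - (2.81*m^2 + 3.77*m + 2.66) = 0.04*m^2 - 0.83*m + 0.2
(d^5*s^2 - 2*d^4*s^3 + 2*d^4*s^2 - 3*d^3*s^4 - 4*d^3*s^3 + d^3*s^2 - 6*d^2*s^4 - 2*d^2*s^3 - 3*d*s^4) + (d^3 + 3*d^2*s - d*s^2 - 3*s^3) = d^5*s^2 - 2*d^4*s^3 + 2*d^4*s^2 - 3*d^3*s^4 - 4*d^3*s^3 + d^3*s^2 + d^3 - 6*d^2*s^4 - 2*d^2*s^3 + 3*d^2*s - 3*d*s^4 - d*s^2 - 3*s^3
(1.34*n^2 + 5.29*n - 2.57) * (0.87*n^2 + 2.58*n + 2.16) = 1.1658*n^4 + 8.0595*n^3 + 14.3067*n^2 + 4.7958*n - 5.5512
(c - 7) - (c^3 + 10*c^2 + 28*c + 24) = -c^3 - 10*c^2 - 27*c - 31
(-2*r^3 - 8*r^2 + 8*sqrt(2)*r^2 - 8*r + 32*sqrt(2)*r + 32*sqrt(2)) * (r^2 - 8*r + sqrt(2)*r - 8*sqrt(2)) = -2*r^5 + 8*r^4 + 6*sqrt(2)*r^4 - 24*sqrt(2)*r^3 + 72*r^3 - 168*sqrt(2)*r^2 - 448*r - 192*sqrt(2)*r - 512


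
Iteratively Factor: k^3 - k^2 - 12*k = (k + 3)*(k^2 - 4*k) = k*(k + 3)*(k - 4)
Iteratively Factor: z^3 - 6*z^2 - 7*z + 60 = (z - 4)*(z^2 - 2*z - 15) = (z - 4)*(z + 3)*(z - 5)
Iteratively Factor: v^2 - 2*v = (v - 2)*(v)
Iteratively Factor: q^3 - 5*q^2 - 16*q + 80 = (q + 4)*(q^2 - 9*q + 20) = (q - 4)*(q + 4)*(q - 5)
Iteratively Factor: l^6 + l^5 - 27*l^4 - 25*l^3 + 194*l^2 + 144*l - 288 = (l + 4)*(l^5 - 3*l^4 - 15*l^3 + 35*l^2 + 54*l - 72) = (l + 2)*(l + 4)*(l^4 - 5*l^3 - 5*l^2 + 45*l - 36) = (l - 1)*(l + 2)*(l + 4)*(l^3 - 4*l^2 - 9*l + 36) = (l - 3)*(l - 1)*(l + 2)*(l + 4)*(l^2 - l - 12) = (l - 3)*(l - 1)*(l + 2)*(l + 3)*(l + 4)*(l - 4)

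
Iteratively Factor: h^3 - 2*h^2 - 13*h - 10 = (h + 1)*(h^2 - 3*h - 10) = (h + 1)*(h + 2)*(h - 5)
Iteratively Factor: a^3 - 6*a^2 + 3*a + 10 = (a - 5)*(a^2 - a - 2) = (a - 5)*(a - 2)*(a + 1)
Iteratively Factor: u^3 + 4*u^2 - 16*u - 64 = (u + 4)*(u^2 - 16) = (u - 4)*(u + 4)*(u + 4)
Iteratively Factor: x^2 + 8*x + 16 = (x + 4)*(x + 4)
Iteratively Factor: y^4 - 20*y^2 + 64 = (y - 4)*(y^3 + 4*y^2 - 4*y - 16) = (y - 4)*(y - 2)*(y^2 + 6*y + 8) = (y - 4)*(y - 2)*(y + 2)*(y + 4)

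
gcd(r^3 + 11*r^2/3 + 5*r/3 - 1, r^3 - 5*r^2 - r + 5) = r + 1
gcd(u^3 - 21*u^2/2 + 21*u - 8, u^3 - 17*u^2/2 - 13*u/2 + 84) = u - 8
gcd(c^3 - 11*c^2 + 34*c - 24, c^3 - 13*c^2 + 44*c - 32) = c^2 - 5*c + 4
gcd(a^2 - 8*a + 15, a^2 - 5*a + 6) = a - 3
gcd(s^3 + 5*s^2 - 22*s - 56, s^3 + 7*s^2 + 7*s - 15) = 1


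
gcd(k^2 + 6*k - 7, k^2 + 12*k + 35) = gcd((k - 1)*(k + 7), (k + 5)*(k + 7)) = k + 7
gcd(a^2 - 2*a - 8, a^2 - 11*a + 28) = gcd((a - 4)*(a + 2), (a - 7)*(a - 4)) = a - 4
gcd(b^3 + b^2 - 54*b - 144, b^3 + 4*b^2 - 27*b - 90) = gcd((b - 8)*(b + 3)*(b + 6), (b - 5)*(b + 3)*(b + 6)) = b^2 + 9*b + 18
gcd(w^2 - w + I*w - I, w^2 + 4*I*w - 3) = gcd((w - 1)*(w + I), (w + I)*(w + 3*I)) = w + I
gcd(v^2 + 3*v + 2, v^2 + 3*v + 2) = v^2 + 3*v + 2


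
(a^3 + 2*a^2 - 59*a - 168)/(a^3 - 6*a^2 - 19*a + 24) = (a + 7)/(a - 1)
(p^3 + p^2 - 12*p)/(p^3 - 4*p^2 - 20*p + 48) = p*(p - 3)/(p^2 - 8*p + 12)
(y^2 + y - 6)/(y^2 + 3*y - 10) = (y + 3)/(y + 5)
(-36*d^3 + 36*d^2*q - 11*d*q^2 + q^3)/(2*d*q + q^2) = (-36*d^3 + 36*d^2*q - 11*d*q^2 + q^3)/(q*(2*d + q))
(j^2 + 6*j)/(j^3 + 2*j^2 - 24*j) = 1/(j - 4)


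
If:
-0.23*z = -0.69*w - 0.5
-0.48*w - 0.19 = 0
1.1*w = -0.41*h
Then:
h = 1.06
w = -0.40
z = 0.99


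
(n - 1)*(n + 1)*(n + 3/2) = n^3 + 3*n^2/2 - n - 3/2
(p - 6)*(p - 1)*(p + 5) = p^3 - 2*p^2 - 29*p + 30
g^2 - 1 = (g - 1)*(g + 1)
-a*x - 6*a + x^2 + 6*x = (-a + x)*(x + 6)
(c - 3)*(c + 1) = c^2 - 2*c - 3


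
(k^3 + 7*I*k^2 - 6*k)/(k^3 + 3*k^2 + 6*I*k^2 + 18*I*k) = (k + I)/(k + 3)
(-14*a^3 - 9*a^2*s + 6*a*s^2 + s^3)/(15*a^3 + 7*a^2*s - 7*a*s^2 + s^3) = (-14*a^2 + 5*a*s + s^2)/(15*a^2 - 8*a*s + s^2)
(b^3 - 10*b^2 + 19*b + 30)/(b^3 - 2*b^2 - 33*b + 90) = (b^2 - 5*b - 6)/(b^2 + 3*b - 18)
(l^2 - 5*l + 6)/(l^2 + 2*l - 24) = (l^2 - 5*l + 6)/(l^2 + 2*l - 24)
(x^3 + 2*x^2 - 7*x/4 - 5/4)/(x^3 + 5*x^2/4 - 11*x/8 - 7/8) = 2*(2*x + 5)/(4*x + 7)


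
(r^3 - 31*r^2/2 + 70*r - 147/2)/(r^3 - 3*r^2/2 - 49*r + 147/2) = (r - 7)/(r + 7)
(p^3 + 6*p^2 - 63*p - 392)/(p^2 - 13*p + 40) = (p^2 + 14*p + 49)/(p - 5)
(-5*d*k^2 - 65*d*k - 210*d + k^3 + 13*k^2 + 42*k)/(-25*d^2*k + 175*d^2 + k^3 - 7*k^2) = (k^2 + 13*k + 42)/(5*d*k - 35*d + k^2 - 7*k)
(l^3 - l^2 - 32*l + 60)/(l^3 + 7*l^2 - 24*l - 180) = (l - 2)/(l + 6)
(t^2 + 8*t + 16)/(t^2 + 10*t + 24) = (t + 4)/(t + 6)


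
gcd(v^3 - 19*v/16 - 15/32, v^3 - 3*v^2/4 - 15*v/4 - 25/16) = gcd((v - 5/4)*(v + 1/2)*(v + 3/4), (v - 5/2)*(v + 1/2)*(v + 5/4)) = v + 1/2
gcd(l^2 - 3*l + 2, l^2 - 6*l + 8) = l - 2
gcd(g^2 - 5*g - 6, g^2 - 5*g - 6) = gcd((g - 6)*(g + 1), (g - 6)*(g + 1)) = g^2 - 5*g - 6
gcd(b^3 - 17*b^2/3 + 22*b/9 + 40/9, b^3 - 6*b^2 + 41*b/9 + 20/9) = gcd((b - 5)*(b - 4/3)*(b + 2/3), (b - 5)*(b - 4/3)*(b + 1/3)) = b^2 - 19*b/3 + 20/3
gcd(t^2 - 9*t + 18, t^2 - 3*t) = t - 3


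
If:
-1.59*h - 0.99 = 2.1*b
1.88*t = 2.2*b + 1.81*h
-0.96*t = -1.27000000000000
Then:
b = -18.96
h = 24.43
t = 1.32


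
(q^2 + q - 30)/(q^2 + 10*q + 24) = (q - 5)/(q + 4)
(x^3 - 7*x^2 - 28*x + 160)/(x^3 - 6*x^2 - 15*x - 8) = (x^2 + x - 20)/(x^2 + 2*x + 1)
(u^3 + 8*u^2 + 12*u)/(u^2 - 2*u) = (u^2 + 8*u + 12)/(u - 2)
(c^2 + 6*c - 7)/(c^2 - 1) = (c + 7)/(c + 1)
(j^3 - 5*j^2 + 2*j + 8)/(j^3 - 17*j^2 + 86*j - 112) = (j^2 - 3*j - 4)/(j^2 - 15*j + 56)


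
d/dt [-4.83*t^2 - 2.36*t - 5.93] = -9.66*t - 2.36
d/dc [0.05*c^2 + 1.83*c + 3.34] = 0.1*c + 1.83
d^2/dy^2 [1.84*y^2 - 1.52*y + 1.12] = 3.68000000000000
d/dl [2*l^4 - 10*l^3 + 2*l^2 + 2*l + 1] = 8*l^3 - 30*l^2 + 4*l + 2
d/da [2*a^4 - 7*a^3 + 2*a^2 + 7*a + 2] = 8*a^3 - 21*a^2 + 4*a + 7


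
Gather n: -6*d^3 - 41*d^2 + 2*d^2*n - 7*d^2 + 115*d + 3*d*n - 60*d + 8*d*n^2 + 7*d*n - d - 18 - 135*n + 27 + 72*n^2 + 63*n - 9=-6*d^3 - 48*d^2 + 54*d + n^2*(8*d + 72) + n*(2*d^2 + 10*d - 72)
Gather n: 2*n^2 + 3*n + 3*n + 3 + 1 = 2*n^2 + 6*n + 4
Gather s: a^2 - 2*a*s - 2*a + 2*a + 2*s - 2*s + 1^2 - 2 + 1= a^2 - 2*a*s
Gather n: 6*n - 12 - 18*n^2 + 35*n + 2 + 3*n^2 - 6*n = -15*n^2 + 35*n - 10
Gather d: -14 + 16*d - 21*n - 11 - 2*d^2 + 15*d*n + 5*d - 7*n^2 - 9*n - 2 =-2*d^2 + d*(15*n + 21) - 7*n^2 - 30*n - 27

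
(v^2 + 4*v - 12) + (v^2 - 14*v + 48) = 2*v^2 - 10*v + 36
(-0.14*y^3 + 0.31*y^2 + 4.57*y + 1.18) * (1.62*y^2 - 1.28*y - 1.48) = -0.2268*y^5 + 0.6814*y^4 + 7.2138*y^3 - 4.3968*y^2 - 8.274*y - 1.7464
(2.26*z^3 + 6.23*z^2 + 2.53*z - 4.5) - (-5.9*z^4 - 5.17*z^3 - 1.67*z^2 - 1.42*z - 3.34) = 5.9*z^4 + 7.43*z^3 + 7.9*z^2 + 3.95*z - 1.16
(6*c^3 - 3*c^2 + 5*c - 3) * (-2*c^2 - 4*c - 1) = -12*c^5 - 18*c^4 - 4*c^3 - 11*c^2 + 7*c + 3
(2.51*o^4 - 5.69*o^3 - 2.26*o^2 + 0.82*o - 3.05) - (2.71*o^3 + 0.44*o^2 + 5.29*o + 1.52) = 2.51*o^4 - 8.4*o^3 - 2.7*o^2 - 4.47*o - 4.57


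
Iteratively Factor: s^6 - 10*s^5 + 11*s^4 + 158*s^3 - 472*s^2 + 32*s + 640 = (s - 5)*(s^5 - 5*s^4 - 14*s^3 + 88*s^2 - 32*s - 128) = (s - 5)*(s - 4)*(s^4 - s^3 - 18*s^2 + 16*s + 32) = (s - 5)*(s - 4)*(s - 2)*(s^3 + s^2 - 16*s - 16) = (s - 5)*(s - 4)^2*(s - 2)*(s^2 + 5*s + 4) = (s - 5)*(s - 4)^2*(s - 2)*(s + 1)*(s + 4)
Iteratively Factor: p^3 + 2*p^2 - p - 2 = (p - 1)*(p^2 + 3*p + 2) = (p - 1)*(p + 2)*(p + 1)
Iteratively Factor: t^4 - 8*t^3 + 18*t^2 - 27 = (t - 3)*(t^3 - 5*t^2 + 3*t + 9) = (t - 3)*(t + 1)*(t^2 - 6*t + 9) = (t - 3)^2*(t + 1)*(t - 3)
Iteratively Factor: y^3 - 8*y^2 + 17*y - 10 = (y - 5)*(y^2 - 3*y + 2) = (y - 5)*(y - 1)*(y - 2)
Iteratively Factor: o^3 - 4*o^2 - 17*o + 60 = (o + 4)*(o^2 - 8*o + 15) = (o - 3)*(o + 4)*(o - 5)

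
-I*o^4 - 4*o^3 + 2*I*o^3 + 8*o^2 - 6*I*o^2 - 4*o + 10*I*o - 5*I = (o - 1)^2*(o - 5*I)*(-I*o + 1)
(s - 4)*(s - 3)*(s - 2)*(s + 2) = s^4 - 7*s^3 + 8*s^2 + 28*s - 48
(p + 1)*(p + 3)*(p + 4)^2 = p^4 + 12*p^3 + 51*p^2 + 88*p + 48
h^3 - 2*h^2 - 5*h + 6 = (h - 3)*(h - 1)*(h + 2)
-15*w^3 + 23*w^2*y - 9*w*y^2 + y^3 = (-5*w + y)*(-3*w + y)*(-w + y)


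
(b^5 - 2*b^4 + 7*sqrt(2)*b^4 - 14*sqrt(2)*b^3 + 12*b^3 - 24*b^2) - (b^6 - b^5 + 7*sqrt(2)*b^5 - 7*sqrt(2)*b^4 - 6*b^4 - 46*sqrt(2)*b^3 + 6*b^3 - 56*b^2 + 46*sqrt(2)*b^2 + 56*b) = -b^6 - 7*sqrt(2)*b^5 + 2*b^5 + 4*b^4 + 14*sqrt(2)*b^4 + 6*b^3 + 32*sqrt(2)*b^3 - 46*sqrt(2)*b^2 + 32*b^2 - 56*b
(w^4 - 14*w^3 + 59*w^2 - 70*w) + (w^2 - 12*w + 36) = w^4 - 14*w^3 + 60*w^2 - 82*w + 36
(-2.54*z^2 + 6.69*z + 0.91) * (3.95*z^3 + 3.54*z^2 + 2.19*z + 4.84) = -10.033*z^5 + 17.4339*z^4 + 21.7145*z^3 + 5.5789*z^2 + 34.3725*z + 4.4044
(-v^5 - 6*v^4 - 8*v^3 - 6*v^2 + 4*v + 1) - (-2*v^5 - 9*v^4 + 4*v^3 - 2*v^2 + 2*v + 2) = v^5 + 3*v^4 - 12*v^3 - 4*v^2 + 2*v - 1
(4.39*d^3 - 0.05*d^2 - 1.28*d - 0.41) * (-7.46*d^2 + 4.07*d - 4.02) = -32.7494*d^5 + 18.2403*d^4 - 8.30249999999999*d^3 - 1.95*d^2 + 3.4769*d + 1.6482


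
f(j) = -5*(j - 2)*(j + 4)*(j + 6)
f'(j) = -5*(j - 2)*(j + 4) - 5*(j - 2)*(j + 6) - 5*(j + 4)*(j + 6)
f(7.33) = -4024.92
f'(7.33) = -1412.33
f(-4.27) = -14.64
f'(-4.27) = 48.11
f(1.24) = 144.16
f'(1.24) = -142.26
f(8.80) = -6440.96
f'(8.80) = -1885.60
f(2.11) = -27.25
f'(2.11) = -255.58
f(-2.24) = 140.29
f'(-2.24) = 83.94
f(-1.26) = 211.70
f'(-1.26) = 56.99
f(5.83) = -2226.93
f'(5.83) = -996.23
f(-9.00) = 825.00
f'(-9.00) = -515.00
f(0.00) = 240.00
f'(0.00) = -20.00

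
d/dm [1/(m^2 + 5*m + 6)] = (-2*m - 5)/(m^2 + 5*m + 6)^2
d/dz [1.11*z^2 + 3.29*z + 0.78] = 2.22*z + 3.29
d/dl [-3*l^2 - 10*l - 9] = -6*l - 10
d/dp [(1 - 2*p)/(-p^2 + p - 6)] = (-2*p^2 + 2*p + 11)/(p^4 - 2*p^3 + 13*p^2 - 12*p + 36)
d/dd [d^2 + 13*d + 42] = 2*d + 13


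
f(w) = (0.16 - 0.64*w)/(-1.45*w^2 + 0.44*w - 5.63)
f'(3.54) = -0.01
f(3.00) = 0.10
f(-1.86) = -0.12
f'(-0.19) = 0.10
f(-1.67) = -0.12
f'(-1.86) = -0.00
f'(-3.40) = -0.02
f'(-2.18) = -0.01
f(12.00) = 0.04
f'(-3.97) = -0.01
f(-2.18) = -0.12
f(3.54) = 0.09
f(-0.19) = -0.05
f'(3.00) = -0.01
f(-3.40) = -0.10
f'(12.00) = -0.00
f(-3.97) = -0.09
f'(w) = (0.16 - 0.64*w)*(2.9*w - 0.44)/(-1.45*w^2 + 0.44*w - 5.63)^2 - 0.64/(-1.45*w^2 + 0.44*w - 5.63) = (-0.928*w^2 + 0.464*w + 3.5328)/(2.1025*w^4 - 1.276*w^3 + 16.5206*w^2 - 4.9544*w + 31.6969)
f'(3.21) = -0.01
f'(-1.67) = 0.00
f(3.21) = 0.10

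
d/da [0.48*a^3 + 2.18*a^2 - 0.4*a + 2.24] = 1.44*a^2 + 4.36*a - 0.4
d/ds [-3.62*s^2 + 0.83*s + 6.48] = 0.83 - 7.24*s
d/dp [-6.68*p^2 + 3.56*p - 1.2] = 3.56 - 13.36*p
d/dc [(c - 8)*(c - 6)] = 2*c - 14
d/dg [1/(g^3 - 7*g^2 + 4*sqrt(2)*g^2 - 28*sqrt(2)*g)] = (-3*g^2 - 8*sqrt(2)*g + 14*g + 28*sqrt(2))/(g^2*(g^2 - 7*g + 4*sqrt(2)*g - 28*sqrt(2))^2)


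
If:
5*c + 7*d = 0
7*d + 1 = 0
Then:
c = 1/5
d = -1/7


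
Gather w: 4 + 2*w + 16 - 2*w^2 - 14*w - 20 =-2*w^2 - 12*w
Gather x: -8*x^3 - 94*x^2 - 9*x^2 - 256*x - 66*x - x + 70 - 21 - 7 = -8*x^3 - 103*x^2 - 323*x + 42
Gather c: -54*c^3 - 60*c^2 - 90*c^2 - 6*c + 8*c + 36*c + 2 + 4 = -54*c^3 - 150*c^2 + 38*c + 6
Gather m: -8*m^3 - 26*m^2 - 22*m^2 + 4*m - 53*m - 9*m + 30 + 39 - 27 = -8*m^3 - 48*m^2 - 58*m + 42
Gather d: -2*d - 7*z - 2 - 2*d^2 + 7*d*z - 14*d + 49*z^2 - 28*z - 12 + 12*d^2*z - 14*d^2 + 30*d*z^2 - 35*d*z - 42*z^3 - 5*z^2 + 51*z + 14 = d^2*(12*z - 16) + d*(30*z^2 - 28*z - 16) - 42*z^3 + 44*z^2 + 16*z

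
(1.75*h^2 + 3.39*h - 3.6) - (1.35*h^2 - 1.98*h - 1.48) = 0.4*h^2 + 5.37*h - 2.12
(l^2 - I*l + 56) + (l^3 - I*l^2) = l^3 + l^2 - I*l^2 - I*l + 56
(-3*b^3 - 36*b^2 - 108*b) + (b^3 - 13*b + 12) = -2*b^3 - 36*b^2 - 121*b + 12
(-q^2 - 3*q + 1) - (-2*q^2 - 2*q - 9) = q^2 - q + 10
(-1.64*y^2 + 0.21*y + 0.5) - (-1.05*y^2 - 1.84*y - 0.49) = -0.59*y^2 + 2.05*y + 0.99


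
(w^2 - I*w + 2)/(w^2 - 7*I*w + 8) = (w - 2*I)/(w - 8*I)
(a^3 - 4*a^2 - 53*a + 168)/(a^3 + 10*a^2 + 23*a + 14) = (a^2 - 11*a + 24)/(a^2 + 3*a + 2)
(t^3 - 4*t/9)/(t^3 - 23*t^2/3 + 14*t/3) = (t + 2/3)/(t - 7)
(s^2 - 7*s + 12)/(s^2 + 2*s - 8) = (s^2 - 7*s + 12)/(s^2 + 2*s - 8)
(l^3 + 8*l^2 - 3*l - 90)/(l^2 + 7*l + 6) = (l^2 + 2*l - 15)/(l + 1)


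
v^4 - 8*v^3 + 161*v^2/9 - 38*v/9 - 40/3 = (v - 4)*(v - 3)*(v - 5/3)*(v + 2/3)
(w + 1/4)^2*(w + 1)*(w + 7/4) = w^4 + 13*w^3/4 + 51*w^2/16 + 67*w/64 + 7/64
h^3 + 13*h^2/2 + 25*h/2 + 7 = (h + 1)*(h + 2)*(h + 7/2)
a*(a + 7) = a^2 + 7*a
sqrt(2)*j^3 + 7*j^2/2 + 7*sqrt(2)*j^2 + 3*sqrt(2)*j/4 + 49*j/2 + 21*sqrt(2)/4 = (j + 7)*(j + 3*sqrt(2)/2)*(sqrt(2)*j + 1/2)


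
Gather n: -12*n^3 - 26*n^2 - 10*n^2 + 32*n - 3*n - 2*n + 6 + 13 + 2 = -12*n^3 - 36*n^2 + 27*n + 21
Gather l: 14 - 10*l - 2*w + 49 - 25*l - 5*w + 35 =-35*l - 7*w + 98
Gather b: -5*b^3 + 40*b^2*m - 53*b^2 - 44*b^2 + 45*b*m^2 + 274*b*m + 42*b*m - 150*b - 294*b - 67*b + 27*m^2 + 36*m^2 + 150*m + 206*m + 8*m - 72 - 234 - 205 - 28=-5*b^3 + b^2*(40*m - 97) + b*(45*m^2 + 316*m - 511) + 63*m^2 + 364*m - 539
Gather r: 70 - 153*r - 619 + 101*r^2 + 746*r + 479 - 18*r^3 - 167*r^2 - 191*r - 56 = -18*r^3 - 66*r^2 + 402*r - 126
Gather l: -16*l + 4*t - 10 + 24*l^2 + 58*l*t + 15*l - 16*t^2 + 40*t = 24*l^2 + l*(58*t - 1) - 16*t^2 + 44*t - 10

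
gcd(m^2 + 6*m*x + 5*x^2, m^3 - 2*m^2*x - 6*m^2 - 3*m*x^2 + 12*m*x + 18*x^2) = m + x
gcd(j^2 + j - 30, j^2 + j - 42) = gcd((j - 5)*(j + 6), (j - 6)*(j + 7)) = 1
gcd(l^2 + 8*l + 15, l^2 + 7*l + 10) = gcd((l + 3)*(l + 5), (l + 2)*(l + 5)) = l + 5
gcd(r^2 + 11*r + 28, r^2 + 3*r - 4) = r + 4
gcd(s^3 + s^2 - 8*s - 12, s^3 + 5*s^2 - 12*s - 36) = s^2 - s - 6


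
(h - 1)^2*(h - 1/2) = h^3 - 5*h^2/2 + 2*h - 1/2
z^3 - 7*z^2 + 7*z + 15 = (z - 5)*(z - 3)*(z + 1)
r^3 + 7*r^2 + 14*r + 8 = (r + 1)*(r + 2)*(r + 4)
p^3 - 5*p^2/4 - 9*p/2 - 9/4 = (p - 3)*(p + 3/4)*(p + 1)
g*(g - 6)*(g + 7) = g^3 + g^2 - 42*g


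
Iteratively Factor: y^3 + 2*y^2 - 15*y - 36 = (y + 3)*(y^2 - y - 12) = (y + 3)^2*(y - 4)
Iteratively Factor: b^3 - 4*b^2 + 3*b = (b)*(b^2 - 4*b + 3) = b*(b - 3)*(b - 1)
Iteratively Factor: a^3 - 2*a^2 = (a)*(a^2 - 2*a) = a*(a - 2)*(a)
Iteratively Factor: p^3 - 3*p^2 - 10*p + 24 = (p - 4)*(p^2 + p - 6) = (p - 4)*(p - 2)*(p + 3)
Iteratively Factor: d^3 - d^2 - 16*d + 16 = (d - 1)*(d^2 - 16) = (d - 1)*(d + 4)*(d - 4)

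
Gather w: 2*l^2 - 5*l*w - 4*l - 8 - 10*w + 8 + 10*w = 2*l^2 - 5*l*w - 4*l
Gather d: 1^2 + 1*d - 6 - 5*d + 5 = -4*d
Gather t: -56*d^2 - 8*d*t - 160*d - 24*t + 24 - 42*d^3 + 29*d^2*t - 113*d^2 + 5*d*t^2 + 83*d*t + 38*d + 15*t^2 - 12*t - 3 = -42*d^3 - 169*d^2 - 122*d + t^2*(5*d + 15) + t*(29*d^2 + 75*d - 36) + 21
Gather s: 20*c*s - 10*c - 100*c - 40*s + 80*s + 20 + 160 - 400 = -110*c + s*(20*c + 40) - 220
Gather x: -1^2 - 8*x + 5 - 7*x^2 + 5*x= -7*x^2 - 3*x + 4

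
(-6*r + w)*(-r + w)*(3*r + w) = 18*r^3 - 15*r^2*w - 4*r*w^2 + w^3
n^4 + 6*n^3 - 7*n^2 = n^2*(n - 1)*(n + 7)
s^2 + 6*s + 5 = (s + 1)*(s + 5)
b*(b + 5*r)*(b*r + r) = b^3*r + 5*b^2*r^2 + b^2*r + 5*b*r^2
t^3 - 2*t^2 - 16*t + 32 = (t - 4)*(t - 2)*(t + 4)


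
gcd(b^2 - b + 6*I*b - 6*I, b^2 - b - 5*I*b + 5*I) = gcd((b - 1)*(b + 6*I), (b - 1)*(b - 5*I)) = b - 1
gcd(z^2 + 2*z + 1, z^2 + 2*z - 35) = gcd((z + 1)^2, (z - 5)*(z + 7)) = 1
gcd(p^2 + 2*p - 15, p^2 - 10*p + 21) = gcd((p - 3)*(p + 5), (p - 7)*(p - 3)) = p - 3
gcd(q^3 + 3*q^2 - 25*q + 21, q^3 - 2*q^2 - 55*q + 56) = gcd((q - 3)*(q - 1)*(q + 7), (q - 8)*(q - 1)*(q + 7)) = q^2 + 6*q - 7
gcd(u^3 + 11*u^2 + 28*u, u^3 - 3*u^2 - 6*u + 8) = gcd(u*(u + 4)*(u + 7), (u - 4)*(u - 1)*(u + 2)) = 1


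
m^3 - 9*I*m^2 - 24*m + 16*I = (m - 4*I)^2*(m - I)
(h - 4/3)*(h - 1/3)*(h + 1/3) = h^3 - 4*h^2/3 - h/9 + 4/27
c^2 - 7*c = c*(c - 7)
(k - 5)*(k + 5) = k^2 - 25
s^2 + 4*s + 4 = (s + 2)^2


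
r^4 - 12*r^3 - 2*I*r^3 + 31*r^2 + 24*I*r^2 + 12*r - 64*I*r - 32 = (r - 8)*(r - 4)*(r - I)^2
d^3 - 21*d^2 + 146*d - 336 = (d - 8)*(d - 7)*(d - 6)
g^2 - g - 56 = (g - 8)*(g + 7)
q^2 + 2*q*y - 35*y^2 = (q - 5*y)*(q + 7*y)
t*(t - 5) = t^2 - 5*t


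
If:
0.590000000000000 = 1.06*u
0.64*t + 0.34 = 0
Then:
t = -0.53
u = 0.56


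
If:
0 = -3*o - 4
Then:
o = -4/3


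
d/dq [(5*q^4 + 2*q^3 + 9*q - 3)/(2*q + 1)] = (30*q^4 + 28*q^3 + 6*q^2 + 15)/(4*q^2 + 4*q + 1)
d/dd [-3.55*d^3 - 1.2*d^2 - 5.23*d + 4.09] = -10.65*d^2 - 2.4*d - 5.23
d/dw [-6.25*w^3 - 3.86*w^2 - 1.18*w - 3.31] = -18.75*w^2 - 7.72*w - 1.18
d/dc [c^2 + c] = 2*c + 1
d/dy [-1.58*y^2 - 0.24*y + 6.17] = -3.16*y - 0.24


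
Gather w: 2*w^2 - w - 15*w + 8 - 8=2*w^2 - 16*w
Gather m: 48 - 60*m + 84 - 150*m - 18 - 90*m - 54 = 60 - 300*m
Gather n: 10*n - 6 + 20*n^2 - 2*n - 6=20*n^2 + 8*n - 12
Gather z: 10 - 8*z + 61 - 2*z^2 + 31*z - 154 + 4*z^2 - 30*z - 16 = 2*z^2 - 7*z - 99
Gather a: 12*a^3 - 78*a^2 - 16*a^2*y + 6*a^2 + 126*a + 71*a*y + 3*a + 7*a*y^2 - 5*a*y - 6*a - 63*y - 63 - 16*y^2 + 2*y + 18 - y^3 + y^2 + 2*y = 12*a^3 + a^2*(-16*y - 72) + a*(7*y^2 + 66*y + 123) - y^3 - 15*y^2 - 59*y - 45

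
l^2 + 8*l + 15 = (l + 3)*(l + 5)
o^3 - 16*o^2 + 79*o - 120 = (o - 8)*(o - 5)*(o - 3)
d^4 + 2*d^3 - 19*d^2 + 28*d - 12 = (d - 2)*(d - 1)^2*(d + 6)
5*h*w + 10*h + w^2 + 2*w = (5*h + w)*(w + 2)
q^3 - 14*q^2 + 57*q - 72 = (q - 8)*(q - 3)^2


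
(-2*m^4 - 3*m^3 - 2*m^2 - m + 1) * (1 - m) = 2*m^5 + m^4 - m^3 - m^2 - 2*m + 1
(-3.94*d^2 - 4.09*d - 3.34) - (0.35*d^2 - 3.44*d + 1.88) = -4.29*d^2 - 0.65*d - 5.22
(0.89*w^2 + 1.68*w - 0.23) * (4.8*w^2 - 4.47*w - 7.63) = 4.272*w^4 + 4.0857*w^3 - 15.4043*w^2 - 11.7903*w + 1.7549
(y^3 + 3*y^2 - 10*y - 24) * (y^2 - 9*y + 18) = y^5 - 6*y^4 - 19*y^3 + 120*y^2 + 36*y - 432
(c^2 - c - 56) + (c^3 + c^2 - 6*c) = c^3 + 2*c^2 - 7*c - 56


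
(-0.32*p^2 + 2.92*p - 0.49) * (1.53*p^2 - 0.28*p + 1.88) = -0.4896*p^4 + 4.5572*p^3 - 2.1689*p^2 + 5.6268*p - 0.9212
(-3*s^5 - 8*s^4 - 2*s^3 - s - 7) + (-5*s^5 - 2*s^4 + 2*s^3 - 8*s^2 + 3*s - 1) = -8*s^5 - 10*s^4 - 8*s^2 + 2*s - 8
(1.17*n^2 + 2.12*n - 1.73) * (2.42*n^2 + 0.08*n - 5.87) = 2.8314*n^4 + 5.224*n^3 - 10.8849*n^2 - 12.5828*n + 10.1551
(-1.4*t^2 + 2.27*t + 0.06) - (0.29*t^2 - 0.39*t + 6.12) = -1.69*t^2 + 2.66*t - 6.06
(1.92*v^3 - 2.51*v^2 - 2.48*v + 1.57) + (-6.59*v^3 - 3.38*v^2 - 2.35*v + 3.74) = -4.67*v^3 - 5.89*v^2 - 4.83*v + 5.31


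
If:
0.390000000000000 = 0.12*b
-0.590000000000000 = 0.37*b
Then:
No Solution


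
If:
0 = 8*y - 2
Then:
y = 1/4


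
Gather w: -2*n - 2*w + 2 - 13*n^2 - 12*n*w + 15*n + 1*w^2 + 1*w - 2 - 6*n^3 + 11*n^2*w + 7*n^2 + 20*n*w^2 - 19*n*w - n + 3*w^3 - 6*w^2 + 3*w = -6*n^3 - 6*n^2 + 12*n + 3*w^3 + w^2*(20*n - 5) + w*(11*n^2 - 31*n + 2)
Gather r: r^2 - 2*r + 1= r^2 - 2*r + 1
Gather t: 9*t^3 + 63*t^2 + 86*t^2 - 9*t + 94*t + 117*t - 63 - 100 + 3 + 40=9*t^3 + 149*t^2 + 202*t - 120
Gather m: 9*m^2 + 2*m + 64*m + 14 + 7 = 9*m^2 + 66*m + 21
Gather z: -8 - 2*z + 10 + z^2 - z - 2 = z^2 - 3*z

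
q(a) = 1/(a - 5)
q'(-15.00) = 0.00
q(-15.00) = -0.05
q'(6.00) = -1.00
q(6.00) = 1.00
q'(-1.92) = -0.02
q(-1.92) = -0.14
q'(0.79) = -0.06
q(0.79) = -0.24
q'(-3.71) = -0.01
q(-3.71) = -0.11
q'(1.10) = -0.07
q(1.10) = -0.26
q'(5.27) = -13.72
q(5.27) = 3.70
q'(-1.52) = -0.02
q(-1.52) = -0.15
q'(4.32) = -2.16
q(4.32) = -1.47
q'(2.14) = -0.12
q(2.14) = -0.35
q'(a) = -1/(a - 5)^2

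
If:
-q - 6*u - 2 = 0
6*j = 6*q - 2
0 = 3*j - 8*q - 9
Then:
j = -7/3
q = -2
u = 0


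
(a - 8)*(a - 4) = a^2 - 12*a + 32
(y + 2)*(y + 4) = y^2 + 6*y + 8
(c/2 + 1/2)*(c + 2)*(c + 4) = c^3/2 + 7*c^2/2 + 7*c + 4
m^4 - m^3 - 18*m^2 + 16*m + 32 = (m - 4)*(m - 2)*(m + 1)*(m + 4)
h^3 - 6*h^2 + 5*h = h*(h - 5)*(h - 1)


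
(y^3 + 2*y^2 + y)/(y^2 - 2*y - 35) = y*(y^2 + 2*y + 1)/(y^2 - 2*y - 35)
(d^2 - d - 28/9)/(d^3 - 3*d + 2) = (d^2 - d - 28/9)/(d^3 - 3*d + 2)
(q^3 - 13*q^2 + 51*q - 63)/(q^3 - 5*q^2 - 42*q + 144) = (q^2 - 10*q + 21)/(q^2 - 2*q - 48)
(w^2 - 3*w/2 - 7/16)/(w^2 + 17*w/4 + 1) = (w - 7/4)/(w + 4)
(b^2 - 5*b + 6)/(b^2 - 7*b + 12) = (b - 2)/(b - 4)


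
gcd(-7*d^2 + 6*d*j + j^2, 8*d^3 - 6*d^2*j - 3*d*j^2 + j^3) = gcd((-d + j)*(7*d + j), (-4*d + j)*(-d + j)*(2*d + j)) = d - j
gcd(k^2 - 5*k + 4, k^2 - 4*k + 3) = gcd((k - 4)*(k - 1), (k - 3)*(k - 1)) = k - 1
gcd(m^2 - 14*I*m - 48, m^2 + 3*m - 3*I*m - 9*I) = 1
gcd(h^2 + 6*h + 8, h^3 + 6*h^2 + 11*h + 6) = h + 2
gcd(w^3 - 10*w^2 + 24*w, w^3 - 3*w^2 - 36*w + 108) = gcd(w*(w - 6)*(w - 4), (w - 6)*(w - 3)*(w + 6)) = w - 6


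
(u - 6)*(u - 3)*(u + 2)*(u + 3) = u^4 - 4*u^3 - 21*u^2 + 36*u + 108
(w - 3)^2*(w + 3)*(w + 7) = w^4 + 4*w^3 - 30*w^2 - 36*w + 189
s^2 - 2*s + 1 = (s - 1)^2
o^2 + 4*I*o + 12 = (o - 2*I)*(o + 6*I)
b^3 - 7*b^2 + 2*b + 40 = (b - 5)*(b - 4)*(b + 2)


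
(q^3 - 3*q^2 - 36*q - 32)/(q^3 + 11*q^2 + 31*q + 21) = (q^2 - 4*q - 32)/(q^2 + 10*q + 21)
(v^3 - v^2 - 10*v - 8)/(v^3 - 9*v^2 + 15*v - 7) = (v^3 - v^2 - 10*v - 8)/(v^3 - 9*v^2 + 15*v - 7)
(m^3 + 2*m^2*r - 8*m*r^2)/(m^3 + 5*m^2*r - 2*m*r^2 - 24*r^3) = m/(m + 3*r)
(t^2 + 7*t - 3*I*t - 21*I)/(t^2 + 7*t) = (t - 3*I)/t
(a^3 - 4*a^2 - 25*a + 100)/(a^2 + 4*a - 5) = (a^2 - 9*a + 20)/(a - 1)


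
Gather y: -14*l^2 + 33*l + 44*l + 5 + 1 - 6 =-14*l^2 + 77*l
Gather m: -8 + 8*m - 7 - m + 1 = 7*m - 14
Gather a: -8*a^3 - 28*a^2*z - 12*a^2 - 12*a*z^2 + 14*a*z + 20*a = -8*a^3 + a^2*(-28*z - 12) + a*(-12*z^2 + 14*z + 20)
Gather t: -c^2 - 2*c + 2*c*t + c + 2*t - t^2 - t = -c^2 - c - t^2 + t*(2*c + 1)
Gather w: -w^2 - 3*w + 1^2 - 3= -w^2 - 3*w - 2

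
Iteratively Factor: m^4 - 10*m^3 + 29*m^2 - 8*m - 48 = (m - 4)*(m^3 - 6*m^2 + 5*m + 12) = (m - 4)^2*(m^2 - 2*m - 3) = (m - 4)^2*(m + 1)*(m - 3)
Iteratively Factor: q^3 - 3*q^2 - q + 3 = (q + 1)*(q^2 - 4*q + 3) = (q - 3)*(q + 1)*(q - 1)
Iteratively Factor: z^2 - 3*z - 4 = (z - 4)*(z + 1)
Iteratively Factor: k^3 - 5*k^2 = (k)*(k^2 - 5*k) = k*(k - 5)*(k)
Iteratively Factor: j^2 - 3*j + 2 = (j - 2)*(j - 1)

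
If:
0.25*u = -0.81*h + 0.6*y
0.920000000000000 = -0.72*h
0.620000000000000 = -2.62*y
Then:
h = -1.28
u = 3.57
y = -0.24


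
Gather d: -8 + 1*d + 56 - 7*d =48 - 6*d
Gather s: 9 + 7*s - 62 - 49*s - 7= -42*s - 60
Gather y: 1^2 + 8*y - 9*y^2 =-9*y^2 + 8*y + 1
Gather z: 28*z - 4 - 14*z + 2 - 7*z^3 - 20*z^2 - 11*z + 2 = -7*z^3 - 20*z^2 + 3*z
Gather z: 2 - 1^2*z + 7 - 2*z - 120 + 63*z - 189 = 60*z - 300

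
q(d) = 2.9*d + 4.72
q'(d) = 2.90000000000000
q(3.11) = 13.74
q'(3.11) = 2.90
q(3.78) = 15.68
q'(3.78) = 2.90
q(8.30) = 28.79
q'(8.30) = 2.90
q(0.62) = 6.52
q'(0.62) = 2.90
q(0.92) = 7.39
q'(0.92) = 2.90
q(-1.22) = 1.18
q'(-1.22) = 2.90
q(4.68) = 18.29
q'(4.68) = 2.90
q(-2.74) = -3.23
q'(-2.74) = 2.90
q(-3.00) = -3.98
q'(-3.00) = 2.90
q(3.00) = 13.42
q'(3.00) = 2.90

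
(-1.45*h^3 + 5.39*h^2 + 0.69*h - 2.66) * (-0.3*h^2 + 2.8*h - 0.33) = 0.435*h^5 - 5.677*h^4 + 15.3635*h^3 + 0.9513*h^2 - 7.6757*h + 0.8778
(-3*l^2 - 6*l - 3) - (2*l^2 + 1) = -5*l^2 - 6*l - 4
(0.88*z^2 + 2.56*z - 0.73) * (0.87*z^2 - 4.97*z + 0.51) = 0.7656*z^4 - 2.1464*z^3 - 12.9095*z^2 + 4.9337*z - 0.3723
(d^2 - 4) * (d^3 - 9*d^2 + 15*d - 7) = d^5 - 9*d^4 + 11*d^3 + 29*d^2 - 60*d + 28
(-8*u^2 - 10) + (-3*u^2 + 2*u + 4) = -11*u^2 + 2*u - 6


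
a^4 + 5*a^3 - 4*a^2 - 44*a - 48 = (a - 3)*(a + 2)^2*(a + 4)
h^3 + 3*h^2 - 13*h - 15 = (h - 3)*(h + 1)*(h + 5)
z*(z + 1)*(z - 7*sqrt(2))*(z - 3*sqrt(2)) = z^4 - 10*sqrt(2)*z^3 + z^3 - 10*sqrt(2)*z^2 + 42*z^2 + 42*z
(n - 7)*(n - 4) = n^2 - 11*n + 28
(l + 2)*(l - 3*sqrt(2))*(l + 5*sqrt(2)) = l^3 + 2*l^2 + 2*sqrt(2)*l^2 - 30*l + 4*sqrt(2)*l - 60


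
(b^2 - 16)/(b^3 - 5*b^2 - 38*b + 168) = (b + 4)/(b^2 - b - 42)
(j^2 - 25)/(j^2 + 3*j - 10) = (j - 5)/(j - 2)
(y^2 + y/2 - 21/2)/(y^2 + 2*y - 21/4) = 2*(y - 3)/(2*y - 3)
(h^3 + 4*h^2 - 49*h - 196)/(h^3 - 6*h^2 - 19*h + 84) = (h + 7)/(h - 3)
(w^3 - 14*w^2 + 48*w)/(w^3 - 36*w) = (w - 8)/(w + 6)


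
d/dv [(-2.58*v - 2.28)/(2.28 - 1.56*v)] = (21.521376 - 14.725152*v)/(1.56*v - 2.28)^3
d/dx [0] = 0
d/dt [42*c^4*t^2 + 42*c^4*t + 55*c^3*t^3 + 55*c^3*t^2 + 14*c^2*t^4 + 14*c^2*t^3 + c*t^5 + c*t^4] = c*(84*c^3*t + 42*c^3 + 165*c^2*t^2 + 110*c^2*t + 56*c*t^3 + 42*c*t^2 + 5*t^4 + 4*t^3)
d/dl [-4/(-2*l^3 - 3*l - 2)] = 12*(-2*l^2 - 1)/(2*l^3 + 3*l + 2)^2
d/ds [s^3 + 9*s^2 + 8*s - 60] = 3*s^2 + 18*s + 8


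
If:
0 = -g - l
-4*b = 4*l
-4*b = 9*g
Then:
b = 0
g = 0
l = 0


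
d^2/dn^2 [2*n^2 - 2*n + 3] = 4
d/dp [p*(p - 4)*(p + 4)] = 3*p^2 - 16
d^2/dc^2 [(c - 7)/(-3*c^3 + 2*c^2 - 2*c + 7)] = 2*(-(c - 7)*(9*c^2 - 4*c + 2)^2 + (9*c^2 - 4*c + (c - 7)*(9*c - 2) + 2)*(3*c^3 - 2*c^2 + 2*c - 7))/(3*c^3 - 2*c^2 + 2*c - 7)^3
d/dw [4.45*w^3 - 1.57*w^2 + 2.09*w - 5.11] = 13.35*w^2 - 3.14*w + 2.09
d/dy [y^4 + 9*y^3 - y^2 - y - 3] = 4*y^3 + 27*y^2 - 2*y - 1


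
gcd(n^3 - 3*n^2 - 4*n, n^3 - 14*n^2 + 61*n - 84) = n - 4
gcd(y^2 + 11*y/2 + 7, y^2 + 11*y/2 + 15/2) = 1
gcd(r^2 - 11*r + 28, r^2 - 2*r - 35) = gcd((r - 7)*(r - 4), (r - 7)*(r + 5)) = r - 7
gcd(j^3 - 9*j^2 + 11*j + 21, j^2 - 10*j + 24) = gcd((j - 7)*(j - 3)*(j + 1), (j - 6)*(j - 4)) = 1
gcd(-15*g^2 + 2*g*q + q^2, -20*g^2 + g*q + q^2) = 5*g + q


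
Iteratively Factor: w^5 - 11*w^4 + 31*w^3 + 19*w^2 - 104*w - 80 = (w - 5)*(w^4 - 6*w^3 + w^2 + 24*w + 16) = (w - 5)*(w + 1)*(w^3 - 7*w^2 + 8*w + 16) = (w - 5)*(w - 4)*(w + 1)*(w^2 - 3*w - 4) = (w - 5)*(w - 4)^2*(w + 1)*(w + 1)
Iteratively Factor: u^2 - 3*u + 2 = (u - 2)*(u - 1)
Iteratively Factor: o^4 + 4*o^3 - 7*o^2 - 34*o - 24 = (o + 1)*(o^3 + 3*o^2 - 10*o - 24) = (o + 1)*(o + 2)*(o^2 + o - 12) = (o + 1)*(o + 2)*(o + 4)*(o - 3)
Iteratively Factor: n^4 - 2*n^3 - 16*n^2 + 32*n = (n - 4)*(n^3 + 2*n^2 - 8*n) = (n - 4)*(n + 4)*(n^2 - 2*n) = n*(n - 4)*(n + 4)*(n - 2)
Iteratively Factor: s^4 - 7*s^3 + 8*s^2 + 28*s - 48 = (s + 2)*(s^3 - 9*s^2 + 26*s - 24) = (s - 3)*(s + 2)*(s^2 - 6*s + 8) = (s - 4)*(s - 3)*(s + 2)*(s - 2)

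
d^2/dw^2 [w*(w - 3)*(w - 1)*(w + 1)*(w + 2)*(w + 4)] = 30*w^4 + 60*w^3 - 132*w^2 - 162*w + 20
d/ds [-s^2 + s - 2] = 1 - 2*s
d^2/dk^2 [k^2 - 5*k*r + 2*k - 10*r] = 2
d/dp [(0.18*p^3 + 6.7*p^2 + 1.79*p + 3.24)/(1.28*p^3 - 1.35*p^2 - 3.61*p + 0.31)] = (1.11022302462516e-16*p^5 - 8.819*p^4 - 5.882*p^3 - 34.0447*p^2 + 12.902*p + 12.2513)/(1.6384*p^6 - 3.456*p^5 - 7.4191*p^4 + 10.5406*p^3 + 12.1951*p^2 - 2.2382*p + 0.0961)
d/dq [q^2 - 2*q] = 2*q - 2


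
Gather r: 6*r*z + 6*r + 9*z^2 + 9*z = r*(6*z + 6) + 9*z^2 + 9*z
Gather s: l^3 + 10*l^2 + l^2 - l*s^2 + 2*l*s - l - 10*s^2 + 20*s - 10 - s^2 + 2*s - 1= l^3 + 11*l^2 - l + s^2*(-l - 11) + s*(2*l + 22) - 11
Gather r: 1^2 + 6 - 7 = 0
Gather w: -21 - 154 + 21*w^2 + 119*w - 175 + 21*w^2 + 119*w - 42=42*w^2 + 238*w - 392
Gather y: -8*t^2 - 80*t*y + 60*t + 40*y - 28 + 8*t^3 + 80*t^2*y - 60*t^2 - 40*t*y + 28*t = 8*t^3 - 68*t^2 + 88*t + y*(80*t^2 - 120*t + 40) - 28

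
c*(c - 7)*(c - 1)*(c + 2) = c^4 - 6*c^3 - 9*c^2 + 14*c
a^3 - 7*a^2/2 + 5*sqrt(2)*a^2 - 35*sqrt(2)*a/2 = a*(a - 7/2)*(a + 5*sqrt(2))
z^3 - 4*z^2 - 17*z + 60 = (z - 5)*(z - 3)*(z + 4)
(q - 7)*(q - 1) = q^2 - 8*q + 7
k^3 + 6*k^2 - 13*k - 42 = (k - 3)*(k + 2)*(k + 7)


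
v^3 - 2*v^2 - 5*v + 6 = (v - 3)*(v - 1)*(v + 2)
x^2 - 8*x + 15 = (x - 5)*(x - 3)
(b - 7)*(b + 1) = b^2 - 6*b - 7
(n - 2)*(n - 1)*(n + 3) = n^3 - 7*n + 6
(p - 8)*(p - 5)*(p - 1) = p^3 - 14*p^2 + 53*p - 40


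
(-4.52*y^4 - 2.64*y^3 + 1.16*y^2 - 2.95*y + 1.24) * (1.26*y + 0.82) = -5.6952*y^5 - 7.0328*y^4 - 0.7032*y^3 - 2.7658*y^2 - 0.8566*y + 1.0168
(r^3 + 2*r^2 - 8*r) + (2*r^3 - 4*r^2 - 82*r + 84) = 3*r^3 - 2*r^2 - 90*r + 84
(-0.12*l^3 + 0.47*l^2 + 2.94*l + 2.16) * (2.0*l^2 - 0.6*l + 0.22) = -0.24*l^5 + 1.012*l^4 + 5.5716*l^3 + 2.6594*l^2 - 0.6492*l + 0.4752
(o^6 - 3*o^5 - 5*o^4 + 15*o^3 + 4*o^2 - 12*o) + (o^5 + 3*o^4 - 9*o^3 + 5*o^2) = o^6 - 2*o^5 - 2*o^4 + 6*o^3 + 9*o^2 - 12*o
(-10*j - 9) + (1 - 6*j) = -16*j - 8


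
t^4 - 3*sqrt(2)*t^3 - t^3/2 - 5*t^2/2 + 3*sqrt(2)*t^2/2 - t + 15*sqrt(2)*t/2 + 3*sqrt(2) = (t - 2)*(t + 1/2)*(t + 1)*(t - 3*sqrt(2))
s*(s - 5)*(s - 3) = s^3 - 8*s^2 + 15*s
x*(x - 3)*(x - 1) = x^3 - 4*x^2 + 3*x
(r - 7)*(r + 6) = r^2 - r - 42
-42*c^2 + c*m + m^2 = (-6*c + m)*(7*c + m)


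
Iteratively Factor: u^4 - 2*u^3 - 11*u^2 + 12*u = (u)*(u^3 - 2*u^2 - 11*u + 12) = u*(u + 3)*(u^2 - 5*u + 4) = u*(u - 4)*(u + 3)*(u - 1)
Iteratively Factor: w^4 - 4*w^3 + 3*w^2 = (w)*(w^3 - 4*w^2 + 3*w) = w*(w - 1)*(w^2 - 3*w) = w*(w - 3)*(w - 1)*(w)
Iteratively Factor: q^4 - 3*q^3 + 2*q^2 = (q - 1)*(q^3 - 2*q^2) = (q - 2)*(q - 1)*(q^2) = q*(q - 2)*(q - 1)*(q)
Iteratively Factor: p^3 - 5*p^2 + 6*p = (p - 2)*(p^2 - 3*p) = p*(p - 2)*(p - 3)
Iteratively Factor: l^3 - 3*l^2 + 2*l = (l - 1)*(l^2 - 2*l) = l*(l - 1)*(l - 2)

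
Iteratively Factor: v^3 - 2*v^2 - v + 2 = (v - 1)*(v^2 - v - 2) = (v - 2)*(v - 1)*(v + 1)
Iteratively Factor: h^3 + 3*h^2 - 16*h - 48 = (h + 4)*(h^2 - h - 12) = (h + 3)*(h + 4)*(h - 4)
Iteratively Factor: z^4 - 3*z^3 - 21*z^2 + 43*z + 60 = (z - 3)*(z^3 - 21*z - 20) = (z - 3)*(z + 1)*(z^2 - z - 20) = (z - 5)*(z - 3)*(z + 1)*(z + 4)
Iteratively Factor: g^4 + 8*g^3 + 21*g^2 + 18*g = (g + 3)*(g^3 + 5*g^2 + 6*g) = (g + 2)*(g + 3)*(g^2 + 3*g) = (g + 2)*(g + 3)^2*(g)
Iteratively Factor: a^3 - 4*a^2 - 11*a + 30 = (a + 3)*(a^2 - 7*a + 10) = (a - 2)*(a + 3)*(a - 5)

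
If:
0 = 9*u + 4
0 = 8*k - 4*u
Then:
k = -2/9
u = -4/9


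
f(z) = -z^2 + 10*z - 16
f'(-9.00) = 28.00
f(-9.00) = -187.00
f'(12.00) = -14.00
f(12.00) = -40.00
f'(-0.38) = 10.76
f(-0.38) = -19.94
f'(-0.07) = 10.14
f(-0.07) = -16.70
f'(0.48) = 9.04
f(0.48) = -11.43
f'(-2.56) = 15.12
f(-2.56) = -48.15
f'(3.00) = 4.00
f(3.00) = 5.00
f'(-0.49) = 10.98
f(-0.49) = -21.14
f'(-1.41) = 12.82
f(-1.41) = -32.09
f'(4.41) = 1.18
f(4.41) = 8.65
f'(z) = 10 - 2*z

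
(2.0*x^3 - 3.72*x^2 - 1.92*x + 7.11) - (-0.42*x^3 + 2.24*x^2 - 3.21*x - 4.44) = 2.42*x^3 - 5.96*x^2 + 1.29*x + 11.55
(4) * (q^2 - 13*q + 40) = 4*q^2 - 52*q + 160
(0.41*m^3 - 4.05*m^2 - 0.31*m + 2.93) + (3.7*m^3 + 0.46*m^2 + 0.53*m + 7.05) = 4.11*m^3 - 3.59*m^2 + 0.22*m + 9.98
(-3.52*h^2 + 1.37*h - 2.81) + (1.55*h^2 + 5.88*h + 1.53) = -1.97*h^2 + 7.25*h - 1.28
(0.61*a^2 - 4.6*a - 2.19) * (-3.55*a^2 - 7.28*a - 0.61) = -2.1655*a^4 + 11.8892*a^3 + 40.8904*a^2 + 18.7492*a + 1.3359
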